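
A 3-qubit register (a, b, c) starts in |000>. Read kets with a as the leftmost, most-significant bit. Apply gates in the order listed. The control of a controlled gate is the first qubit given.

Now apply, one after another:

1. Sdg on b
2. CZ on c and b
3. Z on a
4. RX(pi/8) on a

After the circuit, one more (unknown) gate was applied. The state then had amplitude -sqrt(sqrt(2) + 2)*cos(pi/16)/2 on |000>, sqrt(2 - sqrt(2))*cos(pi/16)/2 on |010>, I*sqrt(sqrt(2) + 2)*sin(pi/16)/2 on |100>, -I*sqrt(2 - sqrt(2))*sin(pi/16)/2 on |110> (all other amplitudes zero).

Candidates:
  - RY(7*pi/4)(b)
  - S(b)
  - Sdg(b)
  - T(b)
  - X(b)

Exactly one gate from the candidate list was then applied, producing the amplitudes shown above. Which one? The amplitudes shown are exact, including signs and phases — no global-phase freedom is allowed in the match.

The unique candidate consistent with the amplitudes is RY(7*pi/4)(b).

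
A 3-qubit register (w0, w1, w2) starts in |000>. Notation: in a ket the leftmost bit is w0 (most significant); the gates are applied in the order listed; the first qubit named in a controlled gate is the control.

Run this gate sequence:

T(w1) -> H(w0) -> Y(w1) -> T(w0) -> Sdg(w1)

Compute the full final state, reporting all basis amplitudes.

The final amplitudes are sqrt(2)/2 on |010>, sqrt(2)*exp(I*pi/4)/2 on |110>, and 0 on every other basis state.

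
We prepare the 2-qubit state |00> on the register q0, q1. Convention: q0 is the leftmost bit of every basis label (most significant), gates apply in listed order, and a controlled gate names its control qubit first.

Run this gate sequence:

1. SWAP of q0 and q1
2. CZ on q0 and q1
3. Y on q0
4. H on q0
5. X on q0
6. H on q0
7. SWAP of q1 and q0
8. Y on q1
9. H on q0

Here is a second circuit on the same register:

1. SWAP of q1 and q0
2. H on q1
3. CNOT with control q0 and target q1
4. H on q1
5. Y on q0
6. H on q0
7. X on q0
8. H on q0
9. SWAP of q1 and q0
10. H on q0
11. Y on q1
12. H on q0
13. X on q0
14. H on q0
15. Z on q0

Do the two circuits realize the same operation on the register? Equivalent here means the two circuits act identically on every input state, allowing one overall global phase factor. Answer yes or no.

Yes, they are equivalent — the unitaries differ by at most a global phase.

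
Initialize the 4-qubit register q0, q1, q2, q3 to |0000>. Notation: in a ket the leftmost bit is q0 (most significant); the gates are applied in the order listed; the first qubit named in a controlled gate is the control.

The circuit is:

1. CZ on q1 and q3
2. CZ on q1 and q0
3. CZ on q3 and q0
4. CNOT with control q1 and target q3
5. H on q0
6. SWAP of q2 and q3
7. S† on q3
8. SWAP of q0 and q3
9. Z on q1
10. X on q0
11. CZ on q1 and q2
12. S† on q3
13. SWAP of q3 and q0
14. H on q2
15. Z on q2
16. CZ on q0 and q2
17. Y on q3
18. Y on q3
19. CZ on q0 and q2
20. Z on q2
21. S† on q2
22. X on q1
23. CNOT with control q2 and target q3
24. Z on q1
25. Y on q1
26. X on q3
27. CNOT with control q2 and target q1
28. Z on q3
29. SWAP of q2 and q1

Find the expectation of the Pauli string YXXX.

The observable YXXX averages to 0. Key observation: steps 15-20 multiply out to the identity, so the circuit reduces to the remaining gates.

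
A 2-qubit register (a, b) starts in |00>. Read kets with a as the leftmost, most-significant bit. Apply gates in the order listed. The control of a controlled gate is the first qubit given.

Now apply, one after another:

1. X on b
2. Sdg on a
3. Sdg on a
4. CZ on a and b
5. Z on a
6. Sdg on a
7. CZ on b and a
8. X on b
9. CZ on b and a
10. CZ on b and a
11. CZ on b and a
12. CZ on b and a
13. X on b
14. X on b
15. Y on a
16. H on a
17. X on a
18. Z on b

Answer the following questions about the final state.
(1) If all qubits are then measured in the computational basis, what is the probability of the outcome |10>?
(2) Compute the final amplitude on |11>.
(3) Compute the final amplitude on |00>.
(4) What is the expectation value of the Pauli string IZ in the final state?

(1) The probability of measuring |10> is 1/2. Key observation: steps 8-13 multiply out to the identity, so the circuit reduces to the remaining gates.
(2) The amplitude on |11> is 0.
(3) The amplitude on |00> is -sqrt(2)*I/2.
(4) The expectation value of IZ is 1.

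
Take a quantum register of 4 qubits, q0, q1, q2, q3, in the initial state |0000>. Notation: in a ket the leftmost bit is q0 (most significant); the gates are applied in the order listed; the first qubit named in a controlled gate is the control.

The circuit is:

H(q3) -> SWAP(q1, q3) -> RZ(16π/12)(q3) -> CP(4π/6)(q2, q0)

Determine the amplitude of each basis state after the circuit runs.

The resulting statevector has amplitude -sqrt(2)*exp(I*pi/3)/2 on |0000>, -sqrt(2)*exp(I*pi/3)/2 on |0100>, and 0 on every other basis state.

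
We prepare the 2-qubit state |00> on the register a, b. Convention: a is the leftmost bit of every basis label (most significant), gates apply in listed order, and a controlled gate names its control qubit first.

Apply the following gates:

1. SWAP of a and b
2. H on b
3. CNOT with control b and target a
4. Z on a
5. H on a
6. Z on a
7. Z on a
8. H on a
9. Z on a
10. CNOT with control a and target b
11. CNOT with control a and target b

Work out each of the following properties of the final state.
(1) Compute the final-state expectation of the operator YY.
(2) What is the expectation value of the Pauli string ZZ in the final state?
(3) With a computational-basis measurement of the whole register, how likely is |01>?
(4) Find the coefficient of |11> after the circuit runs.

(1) The observable YY averages to -1. Key observation: steps 4-9 multiply out to the identity, so the circuit reduces to the remaining gates.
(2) In the final state, ZZ has expectation 1.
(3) The probability of measuring |01> is 0.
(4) |11> carries amplitude sqrt(2)/2 in the final state.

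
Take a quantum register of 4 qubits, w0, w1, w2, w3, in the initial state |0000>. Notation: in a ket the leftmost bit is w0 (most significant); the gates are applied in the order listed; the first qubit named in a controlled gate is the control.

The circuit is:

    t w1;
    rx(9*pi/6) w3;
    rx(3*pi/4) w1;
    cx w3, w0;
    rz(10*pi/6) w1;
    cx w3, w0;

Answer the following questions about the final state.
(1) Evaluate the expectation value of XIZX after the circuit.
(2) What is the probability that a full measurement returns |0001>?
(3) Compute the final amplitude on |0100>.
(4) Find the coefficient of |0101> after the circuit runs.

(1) In the final state, XIZX has expectation 0.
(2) A full measurement returns |0001> with probability 1/4 - sqrt(2)/8.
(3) The final state's coefficient on |0100> equals -sqrt(2*sqrt(2) + 4)*exp(I*pi/3)/4.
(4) The amplitude on |0101> is -sqrt(2*sqrt(2) + 4)*exp(5*I*pi/6)/4.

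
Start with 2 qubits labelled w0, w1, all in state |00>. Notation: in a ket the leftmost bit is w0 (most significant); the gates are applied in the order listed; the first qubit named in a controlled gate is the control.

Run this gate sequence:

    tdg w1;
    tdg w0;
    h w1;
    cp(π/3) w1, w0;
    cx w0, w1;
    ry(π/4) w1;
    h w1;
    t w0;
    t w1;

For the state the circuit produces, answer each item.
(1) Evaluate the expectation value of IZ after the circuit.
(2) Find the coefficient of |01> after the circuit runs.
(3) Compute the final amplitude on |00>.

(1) The expectation value of IZ is sqrt(2)/2.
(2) |01> carries amplitude -sqrt(2 - sqrt(2))*exp(I*pi/4)/2 in the final state.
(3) |00> carries amplitude sqrt(sqrt(2) + 2)/2 in the final state.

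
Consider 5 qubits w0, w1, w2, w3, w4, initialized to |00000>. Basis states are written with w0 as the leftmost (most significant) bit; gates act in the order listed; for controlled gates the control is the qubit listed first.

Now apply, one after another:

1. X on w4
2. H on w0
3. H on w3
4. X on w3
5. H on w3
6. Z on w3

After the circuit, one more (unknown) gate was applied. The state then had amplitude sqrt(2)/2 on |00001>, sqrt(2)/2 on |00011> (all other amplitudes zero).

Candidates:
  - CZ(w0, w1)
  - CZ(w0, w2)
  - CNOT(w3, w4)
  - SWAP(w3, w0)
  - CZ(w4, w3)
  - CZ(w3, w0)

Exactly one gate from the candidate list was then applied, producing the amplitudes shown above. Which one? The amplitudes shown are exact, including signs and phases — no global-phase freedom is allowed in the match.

The applied gate was SWAP(w3, w0). Key observation: gates 3-6 undo each other exactly, leaving only the rest of the circuit to track.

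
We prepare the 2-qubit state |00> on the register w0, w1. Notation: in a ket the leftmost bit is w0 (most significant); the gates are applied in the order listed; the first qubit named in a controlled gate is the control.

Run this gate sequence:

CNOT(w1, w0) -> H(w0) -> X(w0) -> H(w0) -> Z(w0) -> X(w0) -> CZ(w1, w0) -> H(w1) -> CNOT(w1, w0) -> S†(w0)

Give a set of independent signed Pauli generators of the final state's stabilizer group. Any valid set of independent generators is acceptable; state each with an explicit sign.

One valid set of independent stabilizer generators is +XY, -ZZ (any independent generating set of the same group is equally correct). Key observation: steps 2-5 multiply out to the identity, so the circuit reduces to the remaining gates.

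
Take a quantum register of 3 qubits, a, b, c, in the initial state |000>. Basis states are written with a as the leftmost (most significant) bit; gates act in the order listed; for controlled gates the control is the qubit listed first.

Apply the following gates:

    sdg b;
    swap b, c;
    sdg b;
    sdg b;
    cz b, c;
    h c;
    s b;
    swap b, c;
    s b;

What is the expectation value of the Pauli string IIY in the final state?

The observable IIY averages to 0.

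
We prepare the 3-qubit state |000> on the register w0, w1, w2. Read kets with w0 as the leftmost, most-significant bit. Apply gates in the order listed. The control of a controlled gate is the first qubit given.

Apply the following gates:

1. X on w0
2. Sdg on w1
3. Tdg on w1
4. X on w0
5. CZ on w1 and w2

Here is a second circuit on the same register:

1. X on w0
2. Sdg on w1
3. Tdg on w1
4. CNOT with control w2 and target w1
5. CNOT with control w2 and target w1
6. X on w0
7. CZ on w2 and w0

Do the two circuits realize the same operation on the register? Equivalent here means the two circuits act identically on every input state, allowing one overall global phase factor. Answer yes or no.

No, they are not equivalent — no single phase factor reconciles the two unitaries.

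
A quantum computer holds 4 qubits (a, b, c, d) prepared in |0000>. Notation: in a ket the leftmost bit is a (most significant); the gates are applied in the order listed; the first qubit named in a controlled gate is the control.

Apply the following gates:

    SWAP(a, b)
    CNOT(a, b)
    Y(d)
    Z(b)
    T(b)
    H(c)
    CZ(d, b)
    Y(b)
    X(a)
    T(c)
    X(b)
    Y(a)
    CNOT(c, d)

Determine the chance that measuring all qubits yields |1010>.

A full measurement returns |1010> with probability 0.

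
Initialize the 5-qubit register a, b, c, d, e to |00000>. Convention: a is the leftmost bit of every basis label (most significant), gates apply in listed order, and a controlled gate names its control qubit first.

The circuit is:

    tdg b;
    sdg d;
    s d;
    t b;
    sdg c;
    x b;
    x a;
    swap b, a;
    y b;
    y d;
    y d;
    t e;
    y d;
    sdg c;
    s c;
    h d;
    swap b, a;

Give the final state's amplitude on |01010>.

The final state's coefficient on |01010> equals -sqrt(2)/2. Key observation: the block from step 1 through step 4 cancels to the identity and can be dropped.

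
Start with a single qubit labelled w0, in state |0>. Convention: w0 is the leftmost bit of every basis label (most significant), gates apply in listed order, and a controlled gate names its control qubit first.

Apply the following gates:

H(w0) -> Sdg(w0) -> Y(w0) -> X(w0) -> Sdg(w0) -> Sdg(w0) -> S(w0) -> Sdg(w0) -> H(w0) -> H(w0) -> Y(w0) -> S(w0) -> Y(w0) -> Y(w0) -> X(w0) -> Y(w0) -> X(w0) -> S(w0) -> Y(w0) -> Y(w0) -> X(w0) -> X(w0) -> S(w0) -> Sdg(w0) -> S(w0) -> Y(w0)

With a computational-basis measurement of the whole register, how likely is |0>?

Outcome |0> occurs with probability 1/2.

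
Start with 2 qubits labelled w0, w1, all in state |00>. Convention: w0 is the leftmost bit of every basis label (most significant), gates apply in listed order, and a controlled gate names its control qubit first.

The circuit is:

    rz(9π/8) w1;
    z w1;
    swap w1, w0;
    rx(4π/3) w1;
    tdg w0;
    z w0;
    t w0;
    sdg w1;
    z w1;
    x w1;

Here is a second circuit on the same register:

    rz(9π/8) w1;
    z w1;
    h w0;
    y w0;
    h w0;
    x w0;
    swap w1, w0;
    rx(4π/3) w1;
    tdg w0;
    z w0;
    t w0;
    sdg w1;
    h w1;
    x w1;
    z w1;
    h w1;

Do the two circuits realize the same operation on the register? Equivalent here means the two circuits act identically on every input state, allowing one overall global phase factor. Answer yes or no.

No, they are not equivalent — no single phase factor reconciles the two unitaries.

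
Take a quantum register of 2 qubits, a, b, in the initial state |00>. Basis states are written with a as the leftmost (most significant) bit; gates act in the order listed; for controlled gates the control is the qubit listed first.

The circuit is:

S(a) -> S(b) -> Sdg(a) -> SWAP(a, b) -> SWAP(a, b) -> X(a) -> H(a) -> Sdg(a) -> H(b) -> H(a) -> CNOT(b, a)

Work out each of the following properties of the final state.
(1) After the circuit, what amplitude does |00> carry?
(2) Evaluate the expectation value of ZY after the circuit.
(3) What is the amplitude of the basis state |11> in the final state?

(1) The amplitude on |00> is sqrt(2)*(1 + I)/4.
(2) The observable ZY averages to -1.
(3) The amplitude on |11> is sqrt(2)*(1 + I)/4.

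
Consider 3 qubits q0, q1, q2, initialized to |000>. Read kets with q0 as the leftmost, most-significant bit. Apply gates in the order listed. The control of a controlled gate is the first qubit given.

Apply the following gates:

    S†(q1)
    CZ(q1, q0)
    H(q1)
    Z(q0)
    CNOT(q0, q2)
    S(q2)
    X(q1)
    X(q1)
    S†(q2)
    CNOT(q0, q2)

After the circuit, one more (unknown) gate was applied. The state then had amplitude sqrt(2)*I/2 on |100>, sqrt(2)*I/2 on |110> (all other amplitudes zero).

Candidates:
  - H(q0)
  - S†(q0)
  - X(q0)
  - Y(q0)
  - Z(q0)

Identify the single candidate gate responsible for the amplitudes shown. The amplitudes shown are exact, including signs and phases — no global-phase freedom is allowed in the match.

The unique candidate consistent with the amplitudes is Y(q0). Key observation: the block from step 5 through step 10 cancels to the identity and can be dropped.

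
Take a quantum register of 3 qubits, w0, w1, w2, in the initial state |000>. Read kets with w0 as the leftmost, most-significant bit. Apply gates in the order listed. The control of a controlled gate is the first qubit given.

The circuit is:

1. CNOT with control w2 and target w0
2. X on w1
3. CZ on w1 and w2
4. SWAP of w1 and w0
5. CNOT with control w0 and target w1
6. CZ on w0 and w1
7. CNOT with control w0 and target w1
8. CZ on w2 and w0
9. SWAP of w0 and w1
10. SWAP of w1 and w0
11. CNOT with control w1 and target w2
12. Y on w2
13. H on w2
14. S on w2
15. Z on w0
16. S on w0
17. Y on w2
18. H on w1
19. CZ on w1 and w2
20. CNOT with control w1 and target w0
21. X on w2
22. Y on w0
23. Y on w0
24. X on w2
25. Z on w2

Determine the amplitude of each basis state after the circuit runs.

After the circuit, the state carries amplitude 0 on |000>, 0 on |001>, 1/2 on |010>, -I/2 on |011>, 1/2 on |100>, I/2 on |101>, 0 on |110>, 0 on |111>.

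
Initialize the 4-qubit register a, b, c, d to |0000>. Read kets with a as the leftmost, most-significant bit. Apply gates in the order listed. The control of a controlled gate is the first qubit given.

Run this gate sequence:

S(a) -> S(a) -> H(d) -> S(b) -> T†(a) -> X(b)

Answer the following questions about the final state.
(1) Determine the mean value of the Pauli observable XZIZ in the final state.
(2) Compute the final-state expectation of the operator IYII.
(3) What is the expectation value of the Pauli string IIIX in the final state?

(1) In the final state, XZIZ has expectation 0.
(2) In the final state, IYII has expectation 0.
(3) In the final state, IIIX has expectation 1.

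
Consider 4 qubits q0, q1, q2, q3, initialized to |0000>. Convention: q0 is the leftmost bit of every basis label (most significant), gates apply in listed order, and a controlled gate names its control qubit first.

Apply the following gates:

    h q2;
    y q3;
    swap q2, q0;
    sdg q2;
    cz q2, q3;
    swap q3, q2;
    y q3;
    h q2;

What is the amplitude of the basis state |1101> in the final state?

|1101> carries amplitude 0 in the final state.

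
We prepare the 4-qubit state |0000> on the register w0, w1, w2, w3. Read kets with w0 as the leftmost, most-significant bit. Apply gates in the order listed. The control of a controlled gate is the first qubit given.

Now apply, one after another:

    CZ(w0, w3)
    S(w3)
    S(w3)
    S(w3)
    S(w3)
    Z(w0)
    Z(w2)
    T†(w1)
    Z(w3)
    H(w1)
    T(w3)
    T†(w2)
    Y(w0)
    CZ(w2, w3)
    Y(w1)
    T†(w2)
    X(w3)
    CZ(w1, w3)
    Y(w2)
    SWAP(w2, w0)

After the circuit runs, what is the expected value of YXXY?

The observable YXXY averages to 0. Key observation: gates 2-5 undo each other exactly, leaving only the rest of the circuit to track.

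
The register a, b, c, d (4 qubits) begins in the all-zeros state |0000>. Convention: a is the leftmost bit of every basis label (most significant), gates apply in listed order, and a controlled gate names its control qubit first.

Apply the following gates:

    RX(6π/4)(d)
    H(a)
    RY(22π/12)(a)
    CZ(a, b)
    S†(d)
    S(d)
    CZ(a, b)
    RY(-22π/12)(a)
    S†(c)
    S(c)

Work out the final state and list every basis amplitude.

The resulting statevector has amplitude -1/2 on |0000>, -I/2 on |0001>, -1/2 on |1000>, -I/2 on |1001>, and 0 on every other basis state.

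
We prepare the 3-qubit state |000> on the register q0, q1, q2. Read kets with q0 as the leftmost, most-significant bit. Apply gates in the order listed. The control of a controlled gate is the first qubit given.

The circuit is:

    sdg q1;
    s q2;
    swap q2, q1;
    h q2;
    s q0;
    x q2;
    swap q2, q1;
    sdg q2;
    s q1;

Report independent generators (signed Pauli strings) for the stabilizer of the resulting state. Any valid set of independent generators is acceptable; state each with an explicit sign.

The final state is stabilized by the group generated by +IYI, +ZII, +IIZ; other independent generating sets are equally valid.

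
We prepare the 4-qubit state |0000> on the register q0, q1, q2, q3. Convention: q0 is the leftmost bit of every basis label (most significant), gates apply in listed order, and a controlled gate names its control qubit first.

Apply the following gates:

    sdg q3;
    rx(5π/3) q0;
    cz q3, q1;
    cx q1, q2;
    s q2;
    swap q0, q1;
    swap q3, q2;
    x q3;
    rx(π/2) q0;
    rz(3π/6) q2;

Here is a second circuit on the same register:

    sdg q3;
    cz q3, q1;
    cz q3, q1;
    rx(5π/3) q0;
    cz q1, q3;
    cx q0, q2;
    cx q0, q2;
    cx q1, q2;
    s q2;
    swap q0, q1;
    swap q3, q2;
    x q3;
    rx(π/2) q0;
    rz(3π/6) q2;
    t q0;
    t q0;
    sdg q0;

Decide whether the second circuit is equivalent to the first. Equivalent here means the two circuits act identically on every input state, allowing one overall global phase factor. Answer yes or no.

Yes: on every input state the two circuits agree up to one overall phase factor.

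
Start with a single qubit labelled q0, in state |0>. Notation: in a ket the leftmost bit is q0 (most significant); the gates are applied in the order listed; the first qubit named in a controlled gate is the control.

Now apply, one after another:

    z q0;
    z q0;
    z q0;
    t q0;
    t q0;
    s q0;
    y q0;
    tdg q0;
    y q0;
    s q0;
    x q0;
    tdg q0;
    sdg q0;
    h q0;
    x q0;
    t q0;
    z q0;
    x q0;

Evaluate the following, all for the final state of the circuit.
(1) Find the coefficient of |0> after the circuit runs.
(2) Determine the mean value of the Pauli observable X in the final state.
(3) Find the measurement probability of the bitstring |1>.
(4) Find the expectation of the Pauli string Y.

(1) The amplitude on |0> is sqrt(2)*exp(I*pi/4)/2.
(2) In the final state, X has expectation sqrt(2)/2.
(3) A full measurement returns |1> with probability 1/2.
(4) In the final state, Y has expectation -sqrt(2)/2.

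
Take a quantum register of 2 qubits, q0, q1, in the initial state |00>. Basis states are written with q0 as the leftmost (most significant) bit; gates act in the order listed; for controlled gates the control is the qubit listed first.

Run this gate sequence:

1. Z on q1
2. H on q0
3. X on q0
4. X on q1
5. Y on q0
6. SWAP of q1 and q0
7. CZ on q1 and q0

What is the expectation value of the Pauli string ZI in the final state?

In the final state, ZI has expectation -1.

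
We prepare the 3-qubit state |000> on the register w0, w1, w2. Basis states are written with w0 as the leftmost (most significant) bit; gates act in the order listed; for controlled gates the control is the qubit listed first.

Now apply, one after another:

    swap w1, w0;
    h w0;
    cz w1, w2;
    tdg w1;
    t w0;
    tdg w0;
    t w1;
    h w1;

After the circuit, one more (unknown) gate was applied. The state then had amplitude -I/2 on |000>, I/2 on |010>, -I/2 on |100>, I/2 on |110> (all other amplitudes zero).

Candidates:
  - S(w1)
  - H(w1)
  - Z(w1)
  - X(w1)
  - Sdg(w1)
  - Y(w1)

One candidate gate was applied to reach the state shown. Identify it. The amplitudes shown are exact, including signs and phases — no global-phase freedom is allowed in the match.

The unique candidate consistent with the amplitudes is Y(w1). Key observation: the block from step 4 through step 7 cancels to the identity and can be dropped.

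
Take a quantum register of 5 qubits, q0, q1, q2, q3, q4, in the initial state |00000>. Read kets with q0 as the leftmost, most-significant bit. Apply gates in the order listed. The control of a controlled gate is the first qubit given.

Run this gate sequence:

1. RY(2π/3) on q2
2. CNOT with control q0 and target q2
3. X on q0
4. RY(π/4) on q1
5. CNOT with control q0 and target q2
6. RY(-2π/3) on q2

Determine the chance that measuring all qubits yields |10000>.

A full measurement returns |10000> with probability 3*sqrt(2)/16 + 3/8.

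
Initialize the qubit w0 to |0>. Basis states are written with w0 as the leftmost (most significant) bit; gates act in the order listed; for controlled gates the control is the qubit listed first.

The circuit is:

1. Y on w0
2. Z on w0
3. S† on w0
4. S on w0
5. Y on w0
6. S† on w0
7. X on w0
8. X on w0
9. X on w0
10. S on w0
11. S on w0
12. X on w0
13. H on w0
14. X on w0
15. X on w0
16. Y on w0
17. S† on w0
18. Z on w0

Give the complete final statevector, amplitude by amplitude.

The resulting statevector has amplitude -sqrt(2)*I/2 on |0>, -sqrt(2)/2 on |1>. Key observation: steps 14-15 multiply out to the identity, so the circuit reduces to the remaining gates.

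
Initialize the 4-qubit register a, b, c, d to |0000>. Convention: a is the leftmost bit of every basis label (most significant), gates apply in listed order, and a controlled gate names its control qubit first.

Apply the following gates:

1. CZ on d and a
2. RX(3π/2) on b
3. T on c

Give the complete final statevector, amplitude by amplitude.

The resulting statevector has amplitude -sqrt(2)/2 on |0000>, -sqrt(2)*I/2 on |0100>, and 0 on every other basis state.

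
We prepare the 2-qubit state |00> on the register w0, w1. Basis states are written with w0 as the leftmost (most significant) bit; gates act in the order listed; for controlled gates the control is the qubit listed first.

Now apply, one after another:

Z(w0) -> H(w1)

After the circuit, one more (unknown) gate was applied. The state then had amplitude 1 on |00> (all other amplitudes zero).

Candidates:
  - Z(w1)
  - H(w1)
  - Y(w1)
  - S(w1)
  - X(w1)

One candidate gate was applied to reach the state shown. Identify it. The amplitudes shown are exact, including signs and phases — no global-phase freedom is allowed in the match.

The applied gate was H(w1).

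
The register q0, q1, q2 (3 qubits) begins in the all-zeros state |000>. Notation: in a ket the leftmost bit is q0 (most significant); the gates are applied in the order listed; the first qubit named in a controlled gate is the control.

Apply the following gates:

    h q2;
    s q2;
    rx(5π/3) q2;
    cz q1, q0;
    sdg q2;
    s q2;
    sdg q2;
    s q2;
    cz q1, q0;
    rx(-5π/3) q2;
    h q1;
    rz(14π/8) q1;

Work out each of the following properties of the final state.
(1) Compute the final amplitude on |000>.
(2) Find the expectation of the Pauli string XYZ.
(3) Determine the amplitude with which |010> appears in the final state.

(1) The final state's coefficient on |000> equals -exp(I*pi/8)/2. Key observation: gates 3-10 undo each other exactly, leaving only the rest of the circuit to track.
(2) The expectation value of XYZ is 0.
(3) The final state's coefficient on |010> equals exp(7*I*pi/8)/2.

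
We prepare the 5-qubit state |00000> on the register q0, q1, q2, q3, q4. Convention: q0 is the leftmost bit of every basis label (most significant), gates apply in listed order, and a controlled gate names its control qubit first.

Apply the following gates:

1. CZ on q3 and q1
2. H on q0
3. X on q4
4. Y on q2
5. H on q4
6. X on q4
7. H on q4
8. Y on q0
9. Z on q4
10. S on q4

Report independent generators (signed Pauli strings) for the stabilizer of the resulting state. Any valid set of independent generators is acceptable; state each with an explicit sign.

One valid set of independent stabilizer generators is -XIIII, +IZIII, -IIZII, +IIIZI, -IIIIZ (any independent generating set of the same group is equally correct).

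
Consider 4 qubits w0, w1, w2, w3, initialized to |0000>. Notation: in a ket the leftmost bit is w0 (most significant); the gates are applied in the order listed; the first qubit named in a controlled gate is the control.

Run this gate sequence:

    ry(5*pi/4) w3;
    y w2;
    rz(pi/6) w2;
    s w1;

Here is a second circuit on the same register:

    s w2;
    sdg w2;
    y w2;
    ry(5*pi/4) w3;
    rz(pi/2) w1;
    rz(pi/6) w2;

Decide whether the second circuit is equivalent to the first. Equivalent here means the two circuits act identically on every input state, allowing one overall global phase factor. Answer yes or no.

Yes, they are equivalent — the unitaries differ by at most a global phase.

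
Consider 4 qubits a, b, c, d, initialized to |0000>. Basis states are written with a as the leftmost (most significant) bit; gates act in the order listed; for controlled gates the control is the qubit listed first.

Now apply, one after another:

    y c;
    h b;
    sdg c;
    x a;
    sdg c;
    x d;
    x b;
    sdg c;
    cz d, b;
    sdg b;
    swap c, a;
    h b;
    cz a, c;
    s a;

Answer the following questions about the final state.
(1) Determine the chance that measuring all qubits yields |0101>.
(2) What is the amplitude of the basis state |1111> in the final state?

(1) The probability of measuring |0101> is 0.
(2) |1111> carries amplitude 1/2 + I/2 in the final state.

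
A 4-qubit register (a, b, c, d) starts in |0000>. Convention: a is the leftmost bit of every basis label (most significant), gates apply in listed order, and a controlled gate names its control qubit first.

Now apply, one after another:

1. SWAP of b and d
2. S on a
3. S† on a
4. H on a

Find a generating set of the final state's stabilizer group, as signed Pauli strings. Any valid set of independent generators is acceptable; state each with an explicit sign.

The final state is stabilized by the group generated by +XIII, +IZII, +IIZI, +IIIZ; other independent generating sets are equally valid.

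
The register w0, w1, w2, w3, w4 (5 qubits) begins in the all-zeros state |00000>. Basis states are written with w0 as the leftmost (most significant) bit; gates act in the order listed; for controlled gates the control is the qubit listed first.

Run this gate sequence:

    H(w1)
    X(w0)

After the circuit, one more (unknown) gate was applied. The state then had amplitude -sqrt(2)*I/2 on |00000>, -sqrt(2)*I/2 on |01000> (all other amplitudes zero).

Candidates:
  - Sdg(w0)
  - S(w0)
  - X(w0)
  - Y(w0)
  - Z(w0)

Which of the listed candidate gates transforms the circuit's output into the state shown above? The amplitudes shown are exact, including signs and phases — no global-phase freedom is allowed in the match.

The applied gate was Y(w0).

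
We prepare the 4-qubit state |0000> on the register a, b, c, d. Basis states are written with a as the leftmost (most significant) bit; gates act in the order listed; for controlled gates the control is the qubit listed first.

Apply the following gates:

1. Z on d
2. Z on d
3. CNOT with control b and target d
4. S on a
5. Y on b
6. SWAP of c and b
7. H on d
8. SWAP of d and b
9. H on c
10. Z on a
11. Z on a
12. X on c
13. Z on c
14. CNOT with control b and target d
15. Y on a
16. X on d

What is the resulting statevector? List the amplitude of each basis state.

The resulting statevector has amplitude 1/2 on |1001>, 1/2 on |1011>, 1/2 on |1100>, 1/2 on |1110>, and 0 on every other basis state.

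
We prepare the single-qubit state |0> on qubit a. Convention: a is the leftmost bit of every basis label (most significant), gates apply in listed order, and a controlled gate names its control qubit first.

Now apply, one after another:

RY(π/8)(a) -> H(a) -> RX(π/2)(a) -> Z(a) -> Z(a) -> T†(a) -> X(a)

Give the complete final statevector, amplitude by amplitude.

The final amplitudes are (-cos(pi/16) + sin(pi/16) + I*sin(pi/16) + I*cos(pi/16))*exp(3*I*pi/4)/2 on |0>, (1 - I)*exp(I*pi/16)/2 on |1>.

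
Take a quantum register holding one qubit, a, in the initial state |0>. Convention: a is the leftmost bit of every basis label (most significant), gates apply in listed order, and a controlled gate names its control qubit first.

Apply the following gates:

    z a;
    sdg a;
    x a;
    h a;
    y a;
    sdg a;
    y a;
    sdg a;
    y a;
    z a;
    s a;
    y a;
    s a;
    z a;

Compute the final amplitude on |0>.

The final state's coefficient on |0> equals -sqrt(2)/2.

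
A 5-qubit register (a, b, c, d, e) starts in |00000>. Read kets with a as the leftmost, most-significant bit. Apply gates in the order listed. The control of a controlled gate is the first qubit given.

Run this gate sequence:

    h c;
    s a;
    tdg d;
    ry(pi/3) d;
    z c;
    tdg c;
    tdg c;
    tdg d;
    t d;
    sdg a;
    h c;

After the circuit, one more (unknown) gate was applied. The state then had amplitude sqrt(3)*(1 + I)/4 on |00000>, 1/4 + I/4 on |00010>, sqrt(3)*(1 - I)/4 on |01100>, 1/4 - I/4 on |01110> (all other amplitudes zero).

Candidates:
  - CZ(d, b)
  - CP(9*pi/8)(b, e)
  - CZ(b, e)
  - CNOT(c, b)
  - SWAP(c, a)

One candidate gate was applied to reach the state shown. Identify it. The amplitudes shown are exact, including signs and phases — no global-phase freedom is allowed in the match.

The applied gate was CNOT(c, b).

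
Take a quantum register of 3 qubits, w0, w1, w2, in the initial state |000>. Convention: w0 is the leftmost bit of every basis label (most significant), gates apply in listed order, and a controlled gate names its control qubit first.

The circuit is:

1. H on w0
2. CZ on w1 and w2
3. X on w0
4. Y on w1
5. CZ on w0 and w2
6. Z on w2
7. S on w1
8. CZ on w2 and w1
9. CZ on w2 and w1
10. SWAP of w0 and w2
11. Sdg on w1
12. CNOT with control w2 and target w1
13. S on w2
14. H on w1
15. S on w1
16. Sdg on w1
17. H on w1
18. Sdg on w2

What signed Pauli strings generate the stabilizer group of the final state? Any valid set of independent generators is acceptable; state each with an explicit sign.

One valid set of independent stabilizer generators is +IXX, +ZII, -IZZ (any independent generating set of the same group is equally correct). Key observation: the block from step 13 through step 18 cancels to the identity and can be dropped.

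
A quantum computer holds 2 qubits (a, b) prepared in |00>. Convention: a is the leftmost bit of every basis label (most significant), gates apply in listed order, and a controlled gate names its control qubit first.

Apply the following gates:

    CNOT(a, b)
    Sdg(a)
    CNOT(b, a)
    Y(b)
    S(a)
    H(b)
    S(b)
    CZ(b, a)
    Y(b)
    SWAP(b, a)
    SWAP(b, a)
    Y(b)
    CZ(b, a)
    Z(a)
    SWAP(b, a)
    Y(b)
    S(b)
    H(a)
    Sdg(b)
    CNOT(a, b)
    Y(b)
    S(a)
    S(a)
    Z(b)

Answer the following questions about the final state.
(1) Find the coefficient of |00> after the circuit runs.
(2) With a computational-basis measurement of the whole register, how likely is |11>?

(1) |00> carries amplitude 1/2 + I/2 in the final state. Key observation: steps 8-13 multiply out to the identity, so the circuit reduces to the remaining gates.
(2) The probability of measuring |11> is 1/2.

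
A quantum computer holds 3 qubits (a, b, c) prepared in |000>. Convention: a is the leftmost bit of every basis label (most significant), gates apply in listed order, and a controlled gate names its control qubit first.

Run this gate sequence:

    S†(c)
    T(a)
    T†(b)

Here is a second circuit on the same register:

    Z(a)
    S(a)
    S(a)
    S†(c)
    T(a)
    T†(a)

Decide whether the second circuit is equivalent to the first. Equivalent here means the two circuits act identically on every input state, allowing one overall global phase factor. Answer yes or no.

No, they are not equivalent — no single phase factor reconciles the two unitaries.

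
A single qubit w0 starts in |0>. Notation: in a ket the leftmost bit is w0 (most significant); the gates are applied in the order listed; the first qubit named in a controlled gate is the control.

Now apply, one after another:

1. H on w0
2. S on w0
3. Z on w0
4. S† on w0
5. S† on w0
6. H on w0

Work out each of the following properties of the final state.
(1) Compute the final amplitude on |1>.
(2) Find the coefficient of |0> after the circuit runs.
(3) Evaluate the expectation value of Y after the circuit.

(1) The amplitude on |1> is 1/2 - I/2.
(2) |0> carries amplitude 1/2 + I/2 in the final state.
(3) In the final state, Y has expectation -1.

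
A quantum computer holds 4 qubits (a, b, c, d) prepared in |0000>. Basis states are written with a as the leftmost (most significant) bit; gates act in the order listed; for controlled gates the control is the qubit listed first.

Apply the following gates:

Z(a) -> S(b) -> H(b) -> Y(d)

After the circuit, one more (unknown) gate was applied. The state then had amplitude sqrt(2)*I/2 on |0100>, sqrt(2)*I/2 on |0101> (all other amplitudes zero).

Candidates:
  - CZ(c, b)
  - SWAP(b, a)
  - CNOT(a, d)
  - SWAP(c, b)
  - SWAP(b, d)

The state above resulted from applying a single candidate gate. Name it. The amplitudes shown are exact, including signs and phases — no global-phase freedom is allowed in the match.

It was SWAP(b, d) that produced the state shown.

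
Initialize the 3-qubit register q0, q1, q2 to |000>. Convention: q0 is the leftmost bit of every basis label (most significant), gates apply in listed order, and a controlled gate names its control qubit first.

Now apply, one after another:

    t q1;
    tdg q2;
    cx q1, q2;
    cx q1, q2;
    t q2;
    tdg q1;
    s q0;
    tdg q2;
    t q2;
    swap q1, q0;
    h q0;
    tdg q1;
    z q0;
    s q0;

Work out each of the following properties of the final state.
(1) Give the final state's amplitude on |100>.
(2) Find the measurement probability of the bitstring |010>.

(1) The amplitude on |100> is -sqrt(2)*I/2.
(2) Outcome |010> occurs with probability 0.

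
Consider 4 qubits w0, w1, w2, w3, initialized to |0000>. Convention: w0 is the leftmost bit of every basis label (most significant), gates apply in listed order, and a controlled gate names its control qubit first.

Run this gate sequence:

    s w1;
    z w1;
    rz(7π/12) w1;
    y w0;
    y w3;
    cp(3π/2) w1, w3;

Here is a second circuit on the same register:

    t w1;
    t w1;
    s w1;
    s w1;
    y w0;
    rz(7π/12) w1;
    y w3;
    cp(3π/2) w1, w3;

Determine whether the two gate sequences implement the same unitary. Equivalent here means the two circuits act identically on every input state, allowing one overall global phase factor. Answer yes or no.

Yes: on every input state the two circuits agree up to one overall phase factor.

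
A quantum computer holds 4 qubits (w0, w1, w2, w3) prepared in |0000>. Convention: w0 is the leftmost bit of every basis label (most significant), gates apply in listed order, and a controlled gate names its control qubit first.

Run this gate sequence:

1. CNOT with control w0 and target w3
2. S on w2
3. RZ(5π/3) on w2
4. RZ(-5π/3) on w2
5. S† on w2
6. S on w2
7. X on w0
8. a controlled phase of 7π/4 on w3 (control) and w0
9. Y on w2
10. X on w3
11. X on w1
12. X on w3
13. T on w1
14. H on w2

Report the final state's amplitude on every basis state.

After the circuit, the state carries amplitude sqrt(2)*exp(3*I*pi/4)/2 on |1100>, -sqrt(2)*exp(3*I*pi/4)/2 on |1110>, and 0 on every other basis state. Key observation: steps 2-5 multiply out to the identity, so the circuit reduces to the remaining gates.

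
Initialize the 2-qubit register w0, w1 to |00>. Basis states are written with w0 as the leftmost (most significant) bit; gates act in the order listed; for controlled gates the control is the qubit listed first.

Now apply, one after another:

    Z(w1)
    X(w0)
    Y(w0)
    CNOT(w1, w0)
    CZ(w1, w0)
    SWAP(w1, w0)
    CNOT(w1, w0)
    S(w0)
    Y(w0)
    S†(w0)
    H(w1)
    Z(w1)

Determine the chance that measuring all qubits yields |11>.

Outcome |11> occurs with probability 1/2.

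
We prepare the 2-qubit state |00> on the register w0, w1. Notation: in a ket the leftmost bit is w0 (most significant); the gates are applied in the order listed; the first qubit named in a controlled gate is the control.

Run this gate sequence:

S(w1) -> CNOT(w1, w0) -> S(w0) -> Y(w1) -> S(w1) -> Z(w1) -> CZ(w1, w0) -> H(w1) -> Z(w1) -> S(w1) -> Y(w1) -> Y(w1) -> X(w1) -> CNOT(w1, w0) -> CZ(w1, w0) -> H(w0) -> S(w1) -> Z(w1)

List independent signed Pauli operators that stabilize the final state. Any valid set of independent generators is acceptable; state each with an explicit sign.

The final state is stabilized by the group generated by +XZ, +ZX; other independent generating sets are equally valid.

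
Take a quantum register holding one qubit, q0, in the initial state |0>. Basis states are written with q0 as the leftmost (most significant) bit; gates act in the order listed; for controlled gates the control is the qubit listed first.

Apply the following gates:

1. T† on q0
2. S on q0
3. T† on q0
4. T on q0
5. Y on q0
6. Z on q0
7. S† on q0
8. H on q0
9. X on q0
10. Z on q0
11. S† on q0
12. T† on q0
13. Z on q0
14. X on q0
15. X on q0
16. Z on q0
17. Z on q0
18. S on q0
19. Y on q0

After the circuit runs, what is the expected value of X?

The expectation value of X is sqrt(2)/2. Key observation: gates 13-16 undo each other exactly, leaving only the rest of the circuit to track.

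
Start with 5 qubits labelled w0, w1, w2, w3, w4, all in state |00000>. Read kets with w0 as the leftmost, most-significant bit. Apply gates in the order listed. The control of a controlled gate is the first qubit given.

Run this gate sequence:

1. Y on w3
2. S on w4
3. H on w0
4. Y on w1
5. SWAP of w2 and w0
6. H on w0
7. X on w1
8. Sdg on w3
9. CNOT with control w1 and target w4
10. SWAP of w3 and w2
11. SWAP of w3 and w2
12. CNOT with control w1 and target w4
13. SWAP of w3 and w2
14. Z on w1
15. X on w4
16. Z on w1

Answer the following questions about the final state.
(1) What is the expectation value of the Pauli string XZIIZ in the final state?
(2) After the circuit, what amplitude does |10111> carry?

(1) The observable XZIIZ averages to -1. Key observation: steps 9-12 multiply out to the identity, so the circuit reduces to the remaining gates.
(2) |10111> carries amplitude I/2 in the final state.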